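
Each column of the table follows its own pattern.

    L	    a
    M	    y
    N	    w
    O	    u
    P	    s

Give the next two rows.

First letter: L, M, N, O, P → Q → R (letters move forward 1 place in the alphabet).
Second letter goes a, y, w, u, s → q → o (letters move back 2 places in the alphabet, wrapping A→Z).
Putting the parts together: Q  q and then R  o.

Q  q; R  o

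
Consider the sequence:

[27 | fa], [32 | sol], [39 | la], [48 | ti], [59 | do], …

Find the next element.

[72 | re]

First value goes 27, 32, 39, 48, 59 → 72 (differences are 5, 7, 9, … (increasing by 2 each time)).
Note: runs through the solfège scale do→ti, so fa, sol, la, ti, do → re.
Combining the parts gives [72 | re].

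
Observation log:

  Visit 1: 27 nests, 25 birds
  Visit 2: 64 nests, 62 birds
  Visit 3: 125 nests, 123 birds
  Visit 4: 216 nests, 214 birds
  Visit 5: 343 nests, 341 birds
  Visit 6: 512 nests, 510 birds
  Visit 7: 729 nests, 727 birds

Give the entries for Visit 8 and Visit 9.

Nests: 27, 64, 125, 216, 343, 512, 729 → 1000 → 1331 (perfect cubes: 3³, 4³, 5³, …).
Birds: always 2 less than the nests; 25, 62, 123, 214, 341, 510, 727 → 998 → 1329.
Putting the parts together: 1000 nests, 998 birds and then 1331 nests, 1329 birds.

1000 nests, 998 birds; 1331 nests, 1329 birds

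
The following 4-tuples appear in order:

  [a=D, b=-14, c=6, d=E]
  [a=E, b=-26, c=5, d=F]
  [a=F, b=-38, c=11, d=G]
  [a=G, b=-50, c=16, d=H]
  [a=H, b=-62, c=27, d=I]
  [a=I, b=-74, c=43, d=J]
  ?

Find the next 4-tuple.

A goes D, E, F, G, H, I → J (letters move forward 1 place in the alphabet).
B — −12 each step: -14, -26, -38, -50, -62, -74 → -86.
C: 6, 5, 11, 16, 27, 43 → 70 (each term is the sum of the two before it).
D: letters move forward 1 place in the alphabet; E, F, G, H, I, J → K.
Putting it together: [a=J, b=-86, c=70, d=K].

[a=J, b=-86, c=70, d=K]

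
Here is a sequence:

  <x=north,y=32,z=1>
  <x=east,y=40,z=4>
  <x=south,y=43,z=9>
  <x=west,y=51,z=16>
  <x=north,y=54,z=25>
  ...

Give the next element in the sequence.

X goes north, east, south, west, north → east (repeats north → east → south → west).
Y goes 32, 40, 43, 51, 54 → 62 (alternating steps +8, +3, +8, +3, …).
Z — differences are 3, 5, 7, … (increasing by 2 each time): 1, 4, 9, 16, 25 → 36.
So the next element is <x=east,y=62,z=36>.

<x=east,y=62,z=36>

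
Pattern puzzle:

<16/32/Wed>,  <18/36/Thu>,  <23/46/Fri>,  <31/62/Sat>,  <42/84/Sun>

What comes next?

First value: differences are 2, 5, 8, … (increasing by 3 each time), so 16, 18, 23, 31, 42 → 56.
Second value: always 2 × the first value, so 32, 36, 46, 62, 84 → 112.
Day: runs through the weekdays Mon→Sun; Wed, Thu, Fri, Sat, Sun → Mon.
So the next tuple is <56/112/Mon>.

<56/112/Mon>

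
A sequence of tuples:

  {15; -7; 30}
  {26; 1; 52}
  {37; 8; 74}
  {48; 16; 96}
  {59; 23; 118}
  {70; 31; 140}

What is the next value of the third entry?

First entry: +11 each step; 15, 26, 37, 48, 59, 70 → 81.
Third entry — always 2 × the first entry: 30, 52, 74, 96, 118, 140 → 162.

162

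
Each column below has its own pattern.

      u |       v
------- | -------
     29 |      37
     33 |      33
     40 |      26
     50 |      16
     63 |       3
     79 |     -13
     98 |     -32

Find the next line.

Column u: differences are 4, 7, 10, … (increasing by 3 each time); 29, 33, 40, 50, 63, 79, 98 → 120.
Column v — together with the column u always sums to 66: 37, 33, 26, 16, 3, -13, -32 → -54.
Putting it together: 120  -54.

120  -54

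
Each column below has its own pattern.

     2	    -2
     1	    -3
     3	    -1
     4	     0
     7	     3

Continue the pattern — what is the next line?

First component — each term is the sum of the two before it: 2, 1, 3, 4, 7 → 11.
Second component — always 4 less than the first component: -2, -3, -1, 0, 3 → 7.
Combining the parts gives 11  7.

11  7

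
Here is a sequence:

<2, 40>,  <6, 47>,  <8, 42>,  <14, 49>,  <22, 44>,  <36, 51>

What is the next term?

<58, 46>

For the first entry, each term is the sum of the two before it: 2, 6, 8, 14, 22, 36 → 58.
Second entry: alternating steps +7, −5, +7, −5, …, so 40, 47, 42, 49, 44, 51 → 46.
Putting it together: <58, 46>.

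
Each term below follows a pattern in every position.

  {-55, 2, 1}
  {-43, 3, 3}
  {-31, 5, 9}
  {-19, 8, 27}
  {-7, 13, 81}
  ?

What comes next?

{5, 21, 243}

First component: +12 each step; -55, -43, -31, -19, -7 → 5.
Second component goes 2, 3, 5, 8, 13 → 21 (each term is the sum of the two before it).
Third component goes 1, 3, 9, 27, 81 → 243 (×3 each step).
Combining the parts gives {5, 21, 243}.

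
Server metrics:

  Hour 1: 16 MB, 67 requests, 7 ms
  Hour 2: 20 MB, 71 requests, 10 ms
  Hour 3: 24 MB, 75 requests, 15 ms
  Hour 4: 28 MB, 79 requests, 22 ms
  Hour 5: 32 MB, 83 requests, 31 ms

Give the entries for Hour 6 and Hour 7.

36 MB, 87 requests, 42 ms; 40 MB, 91 requests, 55 ms

MB: +4 each step; 16, 20, 24, 28, 32 → 36 → 40.
Requests: +4 each step, so 67, 71, 75, 79, 83 → 87 → 91.
Ms: differences are 3, 5, 7, … (increasing by 2 each time); 7, 10, 15, 22, 31 → 42 → 55.
So the next two records are 36 MB, 87 requests, 42 ms and 40 MB, 91 requests, 55 ms.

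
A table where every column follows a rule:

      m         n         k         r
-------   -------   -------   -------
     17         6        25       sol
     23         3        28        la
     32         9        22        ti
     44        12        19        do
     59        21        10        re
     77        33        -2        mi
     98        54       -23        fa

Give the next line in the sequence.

122  87  -56  sol

Column m: differences are 6, 9, 12, … (increasing by 3 each time), so 17, 23, 32, 44, 59, 77, 98 → 122.
Column n: each term is the sum of the two before it, so 6, 3, 9, 12, 21, 33, 54 → 87.
Column k goes 25, 28, 22, 19, 10, -2, -23 → -56 (together with the column n always sums to 31).
Column r: runs through the solfège scale do→ti, so sol, la, ti, do, re, mi, fa → sol.
So the next line is 122  87  -56  sol.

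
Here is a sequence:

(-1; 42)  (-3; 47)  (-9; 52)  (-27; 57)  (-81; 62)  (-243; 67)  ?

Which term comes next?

First entry: ×3 each step; -1, -3, -9, -27, -81, -243 → -729.
Second entry — +5 each step: 42, 47, 52, 57, 62, 67 → 72.
So the next term is (-729; 72).

(-729; 72)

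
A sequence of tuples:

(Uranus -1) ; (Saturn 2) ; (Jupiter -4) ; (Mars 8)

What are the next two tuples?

Planet: runs backward through the planets Mercury→Neptune, so Uranus, Saturn, Jupiter, Mars → Earth → Venus.
For the second component, ×(-2) each step: -1, 2, -4, 8 → -16 → 32.
Putting the parts together: (Earth -16) and then (Venus 32).

(Earth -16), (Venus 32)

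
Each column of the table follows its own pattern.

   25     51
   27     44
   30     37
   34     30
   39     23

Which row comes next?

First component — differences are 2, 3, 4, … (increasing by 1 each time): 25, 27, 30, 34, 39 → 45.
Second component goes 51, 44, 37, 30, 23 → 16 (−7 each step).
So the next row is 45  16.

45  16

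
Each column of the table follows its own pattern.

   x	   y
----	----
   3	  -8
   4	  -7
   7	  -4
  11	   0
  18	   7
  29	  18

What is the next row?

Column x — each term is the sum of the two before it: 3, 4, 7, 11, 18, 29 → 47.
Column y — always 11 less than the column x: -8, -7, -4, 0, 7, 18 → 36.
Putting it together: 47  36.

47  36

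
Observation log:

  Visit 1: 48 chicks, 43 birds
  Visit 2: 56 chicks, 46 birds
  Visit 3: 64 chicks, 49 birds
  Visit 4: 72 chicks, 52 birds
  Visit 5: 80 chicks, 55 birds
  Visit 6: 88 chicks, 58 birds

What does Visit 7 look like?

For the chicks, +8 each step: 48, 56, 64, 72, 80, 88 → 96.
Birds goes 43, 46, 49, 52, 55, 58 → 61 (+3 each step).
Combining the parts gives 96 chicks, 61 birds.

96 chicks, 61 birds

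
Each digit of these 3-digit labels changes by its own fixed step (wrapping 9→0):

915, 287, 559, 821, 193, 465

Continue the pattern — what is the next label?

737

First digit: +3 each step, mod 10, so 9, 2, 5, 8, 1, 4 → 7.
Second digit: −3 each step, mod 10, so 1, 8, 5, 2, 9, 6 → 3.
Third digit: 5, 7, 9, 1, 3, 5 → 7 (+2 each step, mod 10).
Putting it together: 737.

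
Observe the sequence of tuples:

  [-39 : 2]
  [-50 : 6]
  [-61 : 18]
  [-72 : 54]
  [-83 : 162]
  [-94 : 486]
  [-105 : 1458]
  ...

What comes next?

First part: -39, -50, -61, -72, -83, -94, -105 → -116 (−11 each step).
Second part — ×3 each step: 2, 6, 18, 54, 162, 486, 1458 → 4374.
Combining the parts gives [-116 : 4374].

[-116 : 4374]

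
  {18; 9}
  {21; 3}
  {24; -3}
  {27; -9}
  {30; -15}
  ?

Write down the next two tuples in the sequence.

{33; -21}, {36; -27}

First entry: +3 each step, so 18, 21, 24, 27, 30 → 33 → 36.
Second entry: −6 each step; 9, 3, -3, -9, -15 → -21 → -27.
So the next two tuples are {33; -21} and {36; -27}.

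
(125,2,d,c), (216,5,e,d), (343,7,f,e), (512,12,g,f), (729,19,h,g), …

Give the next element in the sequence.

(1000,31,i,h)

First part: 125, 216, 343, 512, 729 → 1000 (perfect cubes: 5³, 6³, 7³, …).
Second part — each term is the sum of the two before it: 2, 5, 7, 12, 19 → 31.
First letter goes d, e, f, g, h → i (letters move forward 1 place in the alphabet).
Second letter: letters move forward 1 place in the alphabet, so c, d, e, f, g → h.
So the next element is (1000,31,i,h).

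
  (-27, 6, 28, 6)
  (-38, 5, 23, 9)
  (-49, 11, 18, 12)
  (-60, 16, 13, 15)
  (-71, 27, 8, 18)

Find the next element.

First value: −11 each step, so -27, -38, -49, -60, -71 → -82.
For the second value, each term is the sum of the two before it: 6, 5, 11, 16, 27 → 43.
Third value: −5 each step, so 28, 23, 18, 13, 8 → 3.
Fourth value: +3 each step; 6, 9, 12, 15, 18 → 21.
So the next element is (-82, 43, 3, 21).

(-82, 43, 3, 21)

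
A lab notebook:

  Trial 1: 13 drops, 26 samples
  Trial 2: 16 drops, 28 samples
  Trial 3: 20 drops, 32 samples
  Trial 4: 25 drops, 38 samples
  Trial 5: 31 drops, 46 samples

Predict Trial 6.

38 drops, 56 samples

Drops goes 13, 16, 20, 25, 31 → 38 (differences are 3, 4, 5, … (increasing by 1 each time)).
Samples goes 26, 28, 32, 38, 46 → 56 (differences are 2, 4, 6, … (increasing by 2 each time)).
Putting it together: 38 drops, 56 samples.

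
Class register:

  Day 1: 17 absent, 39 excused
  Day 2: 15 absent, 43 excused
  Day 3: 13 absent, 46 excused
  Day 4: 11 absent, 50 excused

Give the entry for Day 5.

9 absent, 53 excused

Absent: −2 each step; 17, 15, 13, 11 → 9.
Excused: alternating steps +4, +3, +4, +3, …; 39, 43, 46, 50 → 53.
Combining the parts gives 9 absent, 53 excused.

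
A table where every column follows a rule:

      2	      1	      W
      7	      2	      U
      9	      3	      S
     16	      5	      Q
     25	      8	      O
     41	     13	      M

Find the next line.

First component — each term is the sum of the two before it: 2, 7, 9, 16, 25, 41 → 66.
Second component: each term is the sum of the two before it; 1, 2, 3, 5, 8, 13 → 21.
Letter goes W, U, S, Q, O, M → K (letters move back 2 places in the alphabet).
So the next line is 66  21  K.

66  21  K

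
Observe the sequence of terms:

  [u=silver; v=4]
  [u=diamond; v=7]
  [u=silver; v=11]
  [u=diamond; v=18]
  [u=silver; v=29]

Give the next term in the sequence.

[u=diamond; v=47]

U — alternates silver ↔ diamond: silver, diamond, silver, diamond, silver → diamond.
For the v, each term is the sum of the two before it: 4, 7, 11, 18, 29 → 47.
Putting it together: [u=diamond; v=47].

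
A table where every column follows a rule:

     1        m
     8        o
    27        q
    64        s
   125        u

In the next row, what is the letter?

For the letter, letters move forward 2 places in the alphabet: m, o, q, s, u → w.

w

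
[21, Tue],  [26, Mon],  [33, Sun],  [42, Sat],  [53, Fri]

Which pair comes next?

[66, Thu]

First component goes 21, 26, 33, 42, 53 → 66 (differences are 5, 7, 9, … (increasing by 2 each time)).
For the day, runs backward through the weekdays Mon→Sun: Tue, Mon, Sun, Sat, Fri → Thu.
Putting it together: [66, Thu].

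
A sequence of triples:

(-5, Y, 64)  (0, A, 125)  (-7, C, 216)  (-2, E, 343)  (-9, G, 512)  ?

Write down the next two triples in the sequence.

(-4, I, 729), (-11, K, 1000)

First component: alternating steps +5, −7, +5, −7, …, so -5, 0, -7, -2, -9 → -4 → -11.
Letter: letters move forward 2 places in the alphabet, wrapping Z→A; Y, A, C, E, G → I → K.
For the third component, perfect cubes: 4³, 5³, 6³, …: 64, 125, 216, 343, 512 → 729 → 1000.
Putting the parts together: (-4, I, 729) and then (-11, K, 1000).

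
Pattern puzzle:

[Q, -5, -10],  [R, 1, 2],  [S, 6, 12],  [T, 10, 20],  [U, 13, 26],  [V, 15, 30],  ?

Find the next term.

[W, 16, 32]

Letter goes Q, R, S, T, U, V → W (letters move forward 1 place in the alphabet).
Second component — differences are 6, 5, 4, … (decreasing by 1 each time): -5, 1, 6, 10, 13, 15 → 16.
Third component: -10, 2, 12, 20, 26, 30 → 32 (always 2 × the second component).
Combining the parts gives [W, 16, 32].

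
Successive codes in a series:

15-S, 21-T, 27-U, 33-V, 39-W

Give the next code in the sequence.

First component: +6 each step; 15, 21, 27, 33, 39 → 45.
Letter — letters move forward 1 place in the alphabet: S, T, U, V, W → X.
Putting it together: 45-X.

45-X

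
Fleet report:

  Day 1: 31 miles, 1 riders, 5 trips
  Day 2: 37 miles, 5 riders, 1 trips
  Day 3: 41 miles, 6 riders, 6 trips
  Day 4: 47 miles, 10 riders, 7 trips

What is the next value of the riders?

11

Miles: alternating steps +6, +4, +6, +4, …; 31, 37, 41, 47 → 51.
Riders goes 1, 5, 6, 10 → 11 (alternating steps +4, +1, +4, +1, …).
Trips goes 5, 1, 6, 7 → 13 (each term is the sum of the two before it).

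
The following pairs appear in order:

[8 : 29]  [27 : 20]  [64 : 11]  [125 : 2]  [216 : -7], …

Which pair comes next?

First part: 8, 27, 64, 125, 216 → 343 (perfect cubes: 2³, 3³, 4³, …).
Second part: 29, 20, 11, 2, -7 → -16 (−9 each step).
Combining the parts gives [343 : -16].

[343 : -16]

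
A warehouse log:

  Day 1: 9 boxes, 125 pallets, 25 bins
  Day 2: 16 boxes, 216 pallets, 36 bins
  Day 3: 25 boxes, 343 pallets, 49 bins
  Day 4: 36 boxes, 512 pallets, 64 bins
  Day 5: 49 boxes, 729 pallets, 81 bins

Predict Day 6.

64 boxes, 1000 pallets, 100 bins

Boxes — perfect squares: 3², 4², 5², …: 9, 16, 25, 36, 49 → 64.
Pallets goes 125, 216, 343, 512, 729 → 1000 (perfect cubes: 5³, 6³, 7³, …).
For the bins, perfect squares: 5², 6², 7², …: 25, 36, 49, 64, 81 → 100.
Putting it together: 64 boxes, 1000 pallets, 100 bins.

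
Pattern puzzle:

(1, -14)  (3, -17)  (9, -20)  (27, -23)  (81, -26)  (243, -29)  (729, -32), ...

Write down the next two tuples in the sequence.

First entry: 1, 3, 9, 27, 81, 243, 729 → 2187 → 6561 (×3 each step).
Second entry: -14, -17, -20, -23, -26, -29, -32 → -35 → -38 (−3 each step).
So the next two tuples are (2187, -35) and (6561, -38).

(2187, -35), (6561, -38)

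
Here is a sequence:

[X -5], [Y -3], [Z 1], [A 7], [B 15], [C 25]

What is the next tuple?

Letter goes X, Y, Z, A, B, C → D (letters move forward 1 place in the alphabet, wrapping Z→A).
For the second entry, differences are 2, 4, 6, … (increasing by 2 each time): -5, -3, 1, 7, 15, 25 → 37.
So the next tuple is [D 37].

[D 37]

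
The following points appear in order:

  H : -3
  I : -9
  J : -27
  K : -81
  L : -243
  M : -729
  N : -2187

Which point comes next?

Letter: H, I, J, K, L, M, N → O (letters move forward 1 place in the alphabet).
Second entry: ×3 each step, so -3, -9, -27, -81, -243, -729, -2187 → -6561.
So the next point is O : -6561.

O : -6561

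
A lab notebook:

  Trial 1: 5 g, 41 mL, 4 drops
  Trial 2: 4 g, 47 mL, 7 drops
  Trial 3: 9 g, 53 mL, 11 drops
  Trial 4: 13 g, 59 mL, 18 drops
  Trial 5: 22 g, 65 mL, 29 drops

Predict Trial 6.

35 g, 71 mL, 47 drops

G — each term is the sum of the two before it: 5, 4, 9, 13, 22 → 35.
ML: 41, 47, 53, 59, 65 → 71 (+6 each step).
Drops: each term is the sum of the two before it, so 4, 7, 11, 18, 29 → 47.
Combining the parts gives 35 g, 71 mL, 47 drops.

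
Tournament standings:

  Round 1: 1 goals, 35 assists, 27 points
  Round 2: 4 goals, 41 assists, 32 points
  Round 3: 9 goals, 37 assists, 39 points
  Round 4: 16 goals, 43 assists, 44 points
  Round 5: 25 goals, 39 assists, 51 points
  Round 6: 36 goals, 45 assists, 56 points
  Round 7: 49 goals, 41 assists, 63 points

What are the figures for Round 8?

Goals goes 1, 4, 9, 16, 25, 36, 49 → 64 (perfect squares: 1², 2², 3², …).
Assists goes 35, 41, 37, 43, 39, 45, 41 → 47 (alternating steps +6, −4, +6, −4, …).
Points goes 27, 32, 39, 44, 51, 56, 63 → 68 (alternating steps +5, +7, +5, +7, …).
Combining the parts gives 64 goals, 47 assists, 68 points.

64 goals, 47 assists, 68 points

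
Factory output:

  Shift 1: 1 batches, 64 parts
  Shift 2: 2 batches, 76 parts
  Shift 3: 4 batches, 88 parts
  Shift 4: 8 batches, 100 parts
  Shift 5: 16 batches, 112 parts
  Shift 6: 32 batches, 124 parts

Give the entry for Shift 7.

Batches: ×2 each step, so 1, 2, 4, 8, 16, 32 → 64.
Parts — +12 each step: 64, 76, 88, 100, 112, 124 → 136.
Putting it together: 64 batches, 136 parts.

64 batches, 136 parts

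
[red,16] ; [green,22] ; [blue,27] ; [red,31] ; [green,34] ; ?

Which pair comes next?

Colour — repeats red → green → blue: red, green, blue, red, green → blue.
Second component: 16, 22, 27, 31, 34 → 36 (differences are 6, 5, 4, … (decreasing by 1 each time)).
Putting it together: [blue,36].

[blue,36]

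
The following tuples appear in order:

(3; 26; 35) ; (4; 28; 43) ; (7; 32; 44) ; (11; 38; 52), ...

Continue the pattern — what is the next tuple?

First part — each term is the sum of the two before it: 3, 4, 7, 11 → 18.
For the second part, differences are 2, 4, 6, … (increasing by 2 each time): 26, 28, 32, 38 → 46.
Third part goes 35, 43, 44, 52 → 53 (alternating steps +8, +1, +8, +1, …).
So the next tuple is (18; 46; 53).

(18; 46; 53)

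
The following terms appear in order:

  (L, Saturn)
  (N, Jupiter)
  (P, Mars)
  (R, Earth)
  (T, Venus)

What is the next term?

Letter goes L, N, P, R, T → V (letters move forward 2 places in the alphabet).
For the planet, runs backward through the planets Mercury→Neptune: Saturn, Jupiter, Mars, Earth, Venus → Mercury.
So the next term is (V, Mercury).

(V, Mercury)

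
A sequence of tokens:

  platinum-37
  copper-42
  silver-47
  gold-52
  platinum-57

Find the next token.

Metal: repeats platinum → copper → silver → gold; platinum, copper, silver, gold, platinum → copper.
Second component: +5 each step; 37, 42, 47, 52, 57 → 62.
So the next token is copper-62.

copper-62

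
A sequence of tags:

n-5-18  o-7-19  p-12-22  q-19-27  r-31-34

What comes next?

Letter: letters move forward 1 place in the alphabet, so n, o, p, q, r → s.
Second component: 5, 7, 12, 19, 31 → 50 (each term is the sum of the two before it).
For the third component, differences are 1, 3, 5, … (increasing by 2 each time): 18, 19, 22, 27, 34 → 43.
Putting it together: s-50-43.

s-50-43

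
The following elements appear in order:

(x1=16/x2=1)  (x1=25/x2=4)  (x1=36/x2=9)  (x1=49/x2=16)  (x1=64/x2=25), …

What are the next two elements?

(x1=81/x2=36), (x1=100/x2=49)

For the x1, perfect squares: 4², 5², 6², …: 16, 25, 36, 49, 64 → 81 → 100.
X2 goes 1, 4, 9, 16, 25 → 36 → 49 (perfect squares: 1², 2², 3², …).
So the next two elements are (x1=81/x2=36) and (x1=100/x2=49).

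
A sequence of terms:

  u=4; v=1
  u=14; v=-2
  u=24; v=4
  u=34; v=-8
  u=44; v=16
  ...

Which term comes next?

U: +10 each step; 4, 14, 24, 34, 44 → 54.
V: 1, -2, 4, -8, 16 → -32 (×(-2) each step).
Combining the parts gives u=54; v=-32.

u=54; v=-32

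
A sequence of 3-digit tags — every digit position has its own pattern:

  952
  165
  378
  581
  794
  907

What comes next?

110

First digit: 9, 1, 3, 5, 7, 9 → 1 (+2 each step, mod 10).
Second digit goes 5, 6, 7, 8, 9, 0 → 1 (+1 each step, mod 10).
Third digit — +3 each step, mod 10: 2, 5, 8, 1, 4, 7 → 0.
Putting it together: 110.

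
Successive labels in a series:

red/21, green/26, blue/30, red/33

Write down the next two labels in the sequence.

Colour — repeats red → green → blue: red, green, blue, red → green → blue.
Second component: differences are 5, 4, 3, … (decreasing by 1 each time); 21, 26, 30, 33 → 35 → 36.
Putting the parts together: green/35 and then blue/36.

green/35 then blue/36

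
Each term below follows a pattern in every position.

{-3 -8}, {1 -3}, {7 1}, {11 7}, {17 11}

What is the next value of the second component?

First component: -3, 1, 7, 11, 17 → 21 (alternating steps +4, +6, +4, +6, …).
Second component — always the previous value of the first component: -8, -3, 1, 7, 11 → 17.

17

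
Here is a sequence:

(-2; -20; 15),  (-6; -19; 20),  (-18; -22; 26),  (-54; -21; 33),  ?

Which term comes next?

First entry: -2, -6, -18, -54 → -162 (×3 each step).
Second entry — alternating steps +1, −3, +1, −3, …: -20, -19, -22, -21 → -24.
Third entry goes 15, 20, 26, 33 → 41 (differences are 5, 6, 7, … (increasing by 1 each time)).
Putting it together: (-162; -24; 41).

(-162; -24; 41)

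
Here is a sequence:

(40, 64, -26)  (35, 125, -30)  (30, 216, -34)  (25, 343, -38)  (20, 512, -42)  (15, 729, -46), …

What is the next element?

(10, 1000, -50)

First part: 40, 35, 30, 25, 20, 15 → 10 (−5 each step).
Second part: 64, 125, 216, 343, 512, 729 → 1000 (perfect cubes: 4³, 5³, 6³, …).
Third part goes -26, -30, -34, -38, -42, -46 → -50 (−4 each step).
Putting it together: (10, 1000, -50).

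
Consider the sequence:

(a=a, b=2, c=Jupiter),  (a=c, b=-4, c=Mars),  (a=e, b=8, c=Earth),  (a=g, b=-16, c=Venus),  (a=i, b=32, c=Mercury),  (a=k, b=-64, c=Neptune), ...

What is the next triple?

A: letters move forward 2 places in the alphabet; a, c, e, g, i, k → m.
B: ×(-2) each step; 2, -4, 8, -16, 32, -64 → 128.
C: runs backward through the planets Mercury→Neptune, so Jupiter, Mars, Earth, Venus, Mercury, Neptune → Uranus.
Combining the parts gives (a=m, b=128, c=Uranus).

(a=m, b=128, c=Uranus)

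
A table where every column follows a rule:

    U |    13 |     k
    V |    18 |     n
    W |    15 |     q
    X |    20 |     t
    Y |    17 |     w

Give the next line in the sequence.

Z  22  z

First letter: U, V, W, X, Y → Z (letters move forward 1 place in the alphabet).
Second component — alternating steps +5, −3, +5, −3, …: 13, 18, 15, 20, 17 → 22.
Second letter: k, n, q, t, w → z (letters move forward 3 places in the alphabet).
Combining the parts gives Z  22  z.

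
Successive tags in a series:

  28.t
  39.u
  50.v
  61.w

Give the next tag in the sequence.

72.x

First component goes 28, 39, 50, 61 → 72 (+11 each step).
Letter goes t, u, v, w → x (letters move forward 1 place in the alphabet).
Combining the parts gives 72.x.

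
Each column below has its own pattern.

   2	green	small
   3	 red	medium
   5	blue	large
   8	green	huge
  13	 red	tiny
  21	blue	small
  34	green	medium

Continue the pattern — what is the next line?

First component goes 2, 3, 5, 8, 13, 21, 34 → 55 (each term is the sum of the two before it).
Colour: green, red, blue, green, red, blue, green → red (repeats green → red → blue).
Size goes small, medium, large, huge, tiny, small, medium → large (repeats small → medium → large → huge → tiny).
So the next line is 55  red  large.

55  red  large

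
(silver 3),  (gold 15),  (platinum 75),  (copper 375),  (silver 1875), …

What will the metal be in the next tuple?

gold

For the metal, repeats silver → gold → platinum → copper: silver, gold, platinum, copper, silver → gold.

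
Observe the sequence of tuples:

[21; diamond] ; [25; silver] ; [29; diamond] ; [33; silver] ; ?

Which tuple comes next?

First part: +4 each step; 21, 25, 29, 33 → 37.
Rank — alternates diamond ↔ silver: diamond, silver, diamond, silver → diamond.
So the next tuple is [37; diamond].

[37; diamond]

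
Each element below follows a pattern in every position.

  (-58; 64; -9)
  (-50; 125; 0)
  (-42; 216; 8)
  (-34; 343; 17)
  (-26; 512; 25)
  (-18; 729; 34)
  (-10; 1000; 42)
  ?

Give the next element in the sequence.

(-2; 1331; 51)

First value goes -58, -50, -42, -34, -26, -18, -10 → -2 (+8 each step).
For the second value, perfect cubes: 4³, 5³, 6³, …: 64, 125, 216, 343, 512, 729, 1000 → 1331.
Third value goes -9, 0, 8, 17, 25, 34, 42 → 51 (alternating steps +9, +8, +9, +8, …).
So the next element is (-2; 1331; 51).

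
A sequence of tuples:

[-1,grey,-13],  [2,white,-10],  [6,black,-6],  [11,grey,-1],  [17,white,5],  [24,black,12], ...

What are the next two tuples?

[32,grey,20], [41,white,29]

First slot: differences are 3, 4, 5, … (increasing by 1 each time); -1, 2, 6, 11, 17, 24 → 32 → 41.
Shade — repeats grey → white → black: grey, white, black, grey, white, black → grey → white.
Third slot: always 12 less than the first slot, so -13, -10, -6, -1, 5, 12 → 20 → 29.
So the next two tuples are [32,grey,20] and [41,white,29].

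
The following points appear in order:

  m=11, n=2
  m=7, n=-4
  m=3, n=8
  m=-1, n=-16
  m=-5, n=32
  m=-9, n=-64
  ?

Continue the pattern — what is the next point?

m=-13, n=128

M — −4 each step: 11, 7, 3, -1, -5, -9 → -13.
N: 2, -4, 8, -16, 32, -64 → 128 (×(-2) each step).
So the next point is m=-13, n=128.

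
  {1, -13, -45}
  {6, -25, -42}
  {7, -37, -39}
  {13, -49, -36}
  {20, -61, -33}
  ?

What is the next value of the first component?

First component: 1, 6, 7, 13, 20 → 33 (each term is the sum of the two before it).

33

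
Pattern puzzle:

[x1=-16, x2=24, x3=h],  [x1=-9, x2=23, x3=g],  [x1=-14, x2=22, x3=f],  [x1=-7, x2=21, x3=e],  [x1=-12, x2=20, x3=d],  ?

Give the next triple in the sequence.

[x1=-5, x2=19, x3=c]

X1 goes -16, -9, -14, -7, -12 → -5 (alternating steps +7, −5, +7, −5, …).
X2: −1 each step; 24, 23, 22, 21, 20 → 19.
X3 goes h, g, f, e, d → c (letters move back 1 place in the alphabet).
So the next triple is [x1=-5, x2=19, x3=c].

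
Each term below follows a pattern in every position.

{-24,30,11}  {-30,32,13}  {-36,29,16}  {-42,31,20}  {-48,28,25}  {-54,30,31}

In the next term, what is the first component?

-60

First component — −6 each step: -24, -30, -36, -42, -48, -54 → -60.
Second component — alternating steps +2, −3, +2, −3, …: 30, 32, 29, 31, 28, 30 → 27.
Third component goes 11, 13, 16, 20, 25, 31 → 38 (differences are 2, 3, 4, … (increasing by 1 each time)).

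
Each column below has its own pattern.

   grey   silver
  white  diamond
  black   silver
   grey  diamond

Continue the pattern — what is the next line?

For the shade, repeats grey → white → black: grey, white, black, grey → white.
Rank: alternates silver ↔ diamond, so silver, diamond, silver, diamond → silver.
Putting it together: white  silver.

white  silver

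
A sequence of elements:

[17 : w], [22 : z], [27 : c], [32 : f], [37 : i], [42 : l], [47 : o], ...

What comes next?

For the first entry, +5 each step: 17, 22, 27, 32, 37, 42, 47 → 52.
Letter: letters move forward 3 places in the alphabet, wrapping Z→A; w, z, c, f, i, l, o → r.
So the next element is [52 : r].

[52 : r]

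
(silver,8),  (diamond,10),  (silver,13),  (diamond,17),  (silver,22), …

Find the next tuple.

(diamond,28)

Rank: silver, diamond, silver, diamond, silver → diamond (alternates silver ↔ diamond).
Second entry: differences are 2, 3, 4, … (increasing by 1 each time); 8, 10, 13, 17, 22 → 28.
So the next tuple is (diamond,28).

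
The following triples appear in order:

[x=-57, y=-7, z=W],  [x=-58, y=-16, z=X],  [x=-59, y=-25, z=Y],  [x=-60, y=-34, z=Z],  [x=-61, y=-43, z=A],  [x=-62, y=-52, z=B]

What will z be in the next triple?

C

Z: letters move forward 1 place in the alphabet, wrapping Z→A, so W, X, Y, Z, A, B → C.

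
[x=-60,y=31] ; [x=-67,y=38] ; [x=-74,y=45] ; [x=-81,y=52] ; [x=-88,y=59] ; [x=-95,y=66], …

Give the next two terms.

X: -60, -67, -74, -81, -88, -95 → -102 → -109 (−7 each step).
For the y, together with the x always sums to -29: 31, 38, 45, 52, 59, 66 → 73 → 80.
So the next two terms are [x=-102,y=73] and [x=-109,y=80].

[x=-102,y=73], [x=-109,y=80]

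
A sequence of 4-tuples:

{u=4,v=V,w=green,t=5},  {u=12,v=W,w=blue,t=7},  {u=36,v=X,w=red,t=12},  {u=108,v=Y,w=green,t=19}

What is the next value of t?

31

T goes 5, 7, 12, 19 → 31 (each term is the sum of the two before it).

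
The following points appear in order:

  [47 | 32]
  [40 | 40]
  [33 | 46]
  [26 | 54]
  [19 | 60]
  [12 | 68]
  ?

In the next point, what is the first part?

5

First part: −7 each step, so 47, 40, 33, 26, 19, 12 → 5.
Second part: alternating steps +8, +6, +8, +6, …, so 32, 40, 46, 54, 60, 68 → 74.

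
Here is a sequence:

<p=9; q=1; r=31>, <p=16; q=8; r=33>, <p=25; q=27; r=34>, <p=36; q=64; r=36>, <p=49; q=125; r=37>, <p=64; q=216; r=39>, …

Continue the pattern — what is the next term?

<p=81; q=343; r=40>

P: perfect squares: 3², 4², 5², …; 9, 16, 25, 36, 49, 64 → 81.
Q: 1, 8, 27, 64, 125, 216 → 343 (perfect cubes: 1³, 2³, 3³, …).
R — alternating steps +2, +1, +2, +1, …: 31, 33, 34, 36, 37, 39 → 40.
Combining the parts gives <p=81; q=343; r=40>.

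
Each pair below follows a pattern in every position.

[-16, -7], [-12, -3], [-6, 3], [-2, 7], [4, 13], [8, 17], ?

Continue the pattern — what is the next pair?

First slot — alternating steps +4, +6, +4, +6, …: -16, -12, -6, -2, 4, 8 → 14.
Second slot: always 9 more than the first slot, so -7, -3, 3, 7, 13, 17 → 23.
Putting it together: [14, 23].

[14, 23]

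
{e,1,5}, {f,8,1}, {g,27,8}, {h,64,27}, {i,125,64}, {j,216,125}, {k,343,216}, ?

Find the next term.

{l,512,343}

For the letter, letters move forward 1 place in the alphabet: e, f, g, h, i, j, k → l.
Second part: perfect cubes: 1³, 2³, 3³, …; 1, 8, 27, 64, 125, 216, 343 → 512.
For the third part, always the previous value of the second part: 5, 1, 8, 27, 64, 125, 216 → 343.
Putting it together: {l,512,343}.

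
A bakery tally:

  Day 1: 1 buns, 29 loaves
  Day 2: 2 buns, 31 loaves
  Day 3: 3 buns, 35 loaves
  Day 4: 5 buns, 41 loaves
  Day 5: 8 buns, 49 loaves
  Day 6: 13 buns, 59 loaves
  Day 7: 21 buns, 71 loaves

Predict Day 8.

34 buns, 85 loaves

For the buns, each term is the sum of the two before it: 1, 2, 3, 5, 8, 13, 21 → 34.
Loaves: 29, 31, 35, 41, 49, 59, 71 → 85 (differences are 2, 4, 6, … (increasing by 2 each time)).
Combining the parts gives 34 buns, 85 loaves.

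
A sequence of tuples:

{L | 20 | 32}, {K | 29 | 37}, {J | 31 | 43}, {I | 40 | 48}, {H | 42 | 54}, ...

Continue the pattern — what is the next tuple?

{G | 51 | 59}

Letter: L, K, J, I, H → G (letters move back 1 place in the alphabet).
Second part — alternating steps +9, +2, +9, +2, …: 20, 29, 31, 40, 42 → 51.
Third part: alternating steps +5, +6, +5, +6, …; 32, 37, 43, 48, 54 → 59.
Putting it together: {G | 51 | 59}.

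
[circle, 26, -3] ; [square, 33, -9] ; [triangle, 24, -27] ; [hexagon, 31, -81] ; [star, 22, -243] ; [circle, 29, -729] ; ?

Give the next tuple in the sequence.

Shape — repeats circle → square → triangle → hexagon → star: circle, square, triangle, hexagon, star, circle → square.
Second coordinate — alternating steps +7, −9, +7, −9, …: 26, 33, 24, 31, 22, 29 → 20.
Third coordinate — ×3 each step: -3, -9, -27, -81, -243, -729 → -2187.
Combining the parts gives [square, 20, -2187].

[square, 20, -2187]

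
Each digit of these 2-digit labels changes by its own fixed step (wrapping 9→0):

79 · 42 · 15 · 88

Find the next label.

First digit — −3 each step, mod 10: 7, 4, 1, 8 → 5.
Second digit — +3 each step, mod 10: 9, 2, 5, 8 → 1.
Putting it together: 51.

51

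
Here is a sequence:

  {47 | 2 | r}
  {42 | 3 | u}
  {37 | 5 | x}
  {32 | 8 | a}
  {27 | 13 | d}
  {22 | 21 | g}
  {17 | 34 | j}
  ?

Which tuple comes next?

{12 | 55 | m}

First coordinate: 47, 42, 37, 32, 27, 22, 17 → 12 (−5 each step).
Second coordinate: each term is the sum of the two before it, so 2, 3, 5, 8, 13, 21, 34 → 55.
Letter: r, u, x, a, d, g, j → m (letters move forward 3 places in the alphabet, wrapping Z→A).
So the next tuple is {12 | 55 | m}.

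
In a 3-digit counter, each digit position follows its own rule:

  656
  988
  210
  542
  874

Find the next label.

106

First digit: +3 each step, mod 10; 6, 9, 2, 5, 8 → 1.
Second digit: 5, 8, 1, 4, 7 → 0 (+3 each step, mod 10).
Third digit — +2 each step, mod 10: 6, 8, 0, 2, 4 → 6.
Putting it together: 106.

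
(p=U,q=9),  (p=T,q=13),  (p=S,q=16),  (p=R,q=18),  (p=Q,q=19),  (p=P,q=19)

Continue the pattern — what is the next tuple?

(p=O,q=18)

P: letters move back 1 place in the alphabet, so U, T, S, R, Q, P → O.
Q goes 9, 13, 16, 18, 19, 19 → 18 (differences are 4, 3, 2, … (decreasing by 1 each time)).
Putting it together: (p=O,q=18).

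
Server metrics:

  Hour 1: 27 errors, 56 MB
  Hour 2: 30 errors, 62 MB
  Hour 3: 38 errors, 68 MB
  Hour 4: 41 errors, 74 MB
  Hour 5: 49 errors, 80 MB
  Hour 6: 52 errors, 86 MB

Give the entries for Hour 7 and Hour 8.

60 errors, 92 MB; 63 errors, 98 MB

Errors: alternating steps +3, +8, +3, +8, …, so 27, 30, 38, 41, 49, 52 → 60 → 63.
MB goes 56, 62, 68, 74, 80, 86 → 92 → 98 (+6 each step).
So the next two records are 60 errors, 92 MB and 63 errors, 98 MB.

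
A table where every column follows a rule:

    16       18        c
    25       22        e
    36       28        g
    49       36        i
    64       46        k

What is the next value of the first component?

81

First component goes 16, 25, 36, 49, 64 → 81 (perfect squares: 4², 5², 6², …).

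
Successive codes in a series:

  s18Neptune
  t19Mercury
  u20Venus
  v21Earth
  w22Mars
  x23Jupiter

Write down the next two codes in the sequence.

Letter: letters move forward 1 place in the alphabet; s, t, u, v, w, x → y → z.
Second component: +1 each step, so 18, 19, 20, 21, 22, 23 → 24 → 25.
Planet: runs through the planets Mercury→Neptune; Neptune, Mercury, Venus, Earth, Mars, Jupiter → Saturn → Uranus.
Putting the parts together: y24Saturn and then z25Uranus.

y24Saturn, z25Uranus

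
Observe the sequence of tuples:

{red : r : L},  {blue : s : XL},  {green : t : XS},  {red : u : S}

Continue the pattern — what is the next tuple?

{blue : v : M}

Colour: red, blue, green, red → blue (repeats red → blue → green).
For the letter, letters move forward 1 place in the alphabet: r, s, t, u → v.
Size: runs through clothing sizes XS→XL; L, XL, XS, S → M.
Putting it together: {blue : v : M}.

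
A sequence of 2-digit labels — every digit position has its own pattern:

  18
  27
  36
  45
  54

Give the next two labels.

First digit goes 1, 2, 3, 4, 5 → 6 → 7 (+1 each step, mod 10).
Second digit: −1 each step, mod 10, so 8, 7, 6, 5, 4 → 3 → 2.
So the next two labels are 63 and 72.

63 then 72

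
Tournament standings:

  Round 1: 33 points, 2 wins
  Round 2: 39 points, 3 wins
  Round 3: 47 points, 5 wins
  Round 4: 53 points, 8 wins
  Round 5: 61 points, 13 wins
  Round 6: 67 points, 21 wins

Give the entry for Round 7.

75 points, 34 wins

Points: alternating steps +6, +8, +6, +8, …, so 33, 39, 47, 53, 61, 67 → 75.
For the wins, each term is the sum of the two before it: 2, 3, 5, 8, 13, 21 → 34.
Combining the parts gives 75 points, 34 wins.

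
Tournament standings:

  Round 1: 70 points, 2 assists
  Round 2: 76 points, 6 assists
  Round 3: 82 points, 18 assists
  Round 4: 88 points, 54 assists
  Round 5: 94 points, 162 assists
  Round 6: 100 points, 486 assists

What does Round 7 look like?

106 points, 1458 assists

For the points, +6 each step: 70, 76, 82, 88, 94, 100 → 106.
Assists: ×3 each step; 2, 6, 18, 54, 162, 486 → 1458.
So the next record is 106 points, 1458 assists.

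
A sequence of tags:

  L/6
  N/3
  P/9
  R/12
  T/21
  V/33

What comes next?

X/54

Letter: letters move forward 2 places in the alphabet, so L, N, P, R, T, V → X.
Second component goes 6, 3, 9, 12, 21, 33 → 54 (each term is the sum of the two before it).
So the next tag is X/54.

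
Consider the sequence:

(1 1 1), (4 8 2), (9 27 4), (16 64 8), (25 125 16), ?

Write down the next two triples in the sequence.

First entry goes 1, 4, 9, 16, 25 → 36 → 49 (perfect squares: 1², 2², 3², …).
Second entry goes 1, 8, 27, 64, 125 → 216 → 343 (perfect cubes: 1³, 2³, 3³, …).
Third entry: ×2 each step; 1, 2, 4, 8, 16 → 32 → 64.
Putting the parts together: (36 216 32) and then (49 343 64).

(36 216 32), (49 343 64)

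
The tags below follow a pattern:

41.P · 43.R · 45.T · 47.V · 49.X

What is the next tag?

51.Z

First component: +2 each step; 41, 43, 45, 47, 49 → 51.
Letter: letters move forward 2 places in the alphabet; P, R, T, V, X → Z.
Combining the parts gives 51.Z.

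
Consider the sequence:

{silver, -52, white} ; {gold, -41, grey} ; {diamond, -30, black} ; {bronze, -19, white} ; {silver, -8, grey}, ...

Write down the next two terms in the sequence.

Rank goes silver, gold, diamond, bronze, silver → gold → diamond (repeats silver → gold → diamond → bronze).
Second component: +11 each step; -52, -41, -30, -19, -8 → 3 → 14.
Shade: repeats white → grey → black, so white, grey, black, white, grey → black → white.
Putting the parts together: {gold, 3, black} and then {diamond, 14, white}.

{gold, 3, black}, {diamond, 14, white}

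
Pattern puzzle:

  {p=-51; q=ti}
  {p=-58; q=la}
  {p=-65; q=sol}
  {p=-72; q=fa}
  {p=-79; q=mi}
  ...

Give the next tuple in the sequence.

{p=-86; q=re}

P goes -51, -58, -65, -72, -79 → -86 (−7 each step).
For the q, runs backward through the solfège scale do→ti: ti, la, sol, fa, mi → re.
Putting it together: {p=-86; q=re}.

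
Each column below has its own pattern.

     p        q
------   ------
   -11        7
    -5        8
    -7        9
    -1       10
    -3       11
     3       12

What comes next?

1  13

Column p goes -11, -5, -7, -1, -3, 3 → 1 (alternating steps +6, −2, +6, −2, …).
Column q: +1 each step; 7, 8, 9, 10, 11, 12 → 13.
So the next line is 1  13.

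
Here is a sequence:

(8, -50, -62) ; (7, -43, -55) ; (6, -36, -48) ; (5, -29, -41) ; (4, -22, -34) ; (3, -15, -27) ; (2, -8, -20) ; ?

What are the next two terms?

First value: −1 each step, so 8, 7, 6, 5, 4, 3, 2 → 1 → 0.
Second value — +7 each step: -50, -43, -36, -29, -22, -15, -8 → -1 → 6.
Third value — always 12 less than the second value: -62, -55, -48, -41, -34, -27, -20 → -13 → -6.
So the next two terms are (1, -1, -13) and (0, 6, -6).

(1, -1, -13), (0, 6, -6)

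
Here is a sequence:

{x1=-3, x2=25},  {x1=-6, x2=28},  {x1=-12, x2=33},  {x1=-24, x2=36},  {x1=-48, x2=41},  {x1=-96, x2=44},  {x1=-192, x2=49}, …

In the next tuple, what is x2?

52

X2: alternating steps +3, +5, +3, +5, …, so 25, 28, 33, 36, 41, 44, 49 → 52.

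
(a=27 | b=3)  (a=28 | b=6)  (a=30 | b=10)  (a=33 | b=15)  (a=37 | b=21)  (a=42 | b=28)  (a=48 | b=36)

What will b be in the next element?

B goes 3, 6, 10, 15, 21, 28, 36 → 45 (differences are 3, 4, 5, … (increasing by 1 each time)).

45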